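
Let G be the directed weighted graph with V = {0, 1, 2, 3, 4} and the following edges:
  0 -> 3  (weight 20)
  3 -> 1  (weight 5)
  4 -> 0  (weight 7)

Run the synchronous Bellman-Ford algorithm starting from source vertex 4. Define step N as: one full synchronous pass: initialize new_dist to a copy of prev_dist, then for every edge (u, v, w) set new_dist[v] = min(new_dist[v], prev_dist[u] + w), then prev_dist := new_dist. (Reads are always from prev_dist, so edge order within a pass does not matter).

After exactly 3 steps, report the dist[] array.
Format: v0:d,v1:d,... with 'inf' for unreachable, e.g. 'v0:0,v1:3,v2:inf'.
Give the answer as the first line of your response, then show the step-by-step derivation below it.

v0:7,v1:32,v2:inf,v3:27,v4:0

step 1: dist = v0:7,v1:inf,v2:inf,v3:inf,v4:0
step 2: dist = v0:7,v1:inf,v2:inf,v3:27,v4:0
step 3: dist = v0:7,v1:32,v2:inf,v3:27,v4:0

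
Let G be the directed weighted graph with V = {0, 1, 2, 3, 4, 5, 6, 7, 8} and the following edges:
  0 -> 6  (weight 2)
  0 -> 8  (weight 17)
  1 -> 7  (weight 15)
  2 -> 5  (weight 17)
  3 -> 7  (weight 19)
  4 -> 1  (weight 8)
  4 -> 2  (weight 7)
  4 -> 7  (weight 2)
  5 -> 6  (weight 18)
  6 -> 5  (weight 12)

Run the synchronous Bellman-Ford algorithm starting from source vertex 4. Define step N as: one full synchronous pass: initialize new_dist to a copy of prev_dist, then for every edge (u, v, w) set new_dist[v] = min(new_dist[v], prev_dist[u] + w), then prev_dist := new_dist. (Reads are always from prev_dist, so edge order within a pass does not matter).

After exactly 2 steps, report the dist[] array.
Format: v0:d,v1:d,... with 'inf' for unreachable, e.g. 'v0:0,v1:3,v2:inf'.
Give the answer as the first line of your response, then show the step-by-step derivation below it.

v0:inf,v1:8,v2:7,v3:inf,v4:0,v5:24,v6:inf,v7:2,v8:inf

step 1: dist = v0:inf,v1:8,v2:7,v3:inf,v4:0,v5:inf,v6:inf,v7:2,v8:inf
step 2: dist = v0:inf,v1:8,v2:7,v3:inf,v4:0,v5:24,v6:inf,v7:2,v8:inf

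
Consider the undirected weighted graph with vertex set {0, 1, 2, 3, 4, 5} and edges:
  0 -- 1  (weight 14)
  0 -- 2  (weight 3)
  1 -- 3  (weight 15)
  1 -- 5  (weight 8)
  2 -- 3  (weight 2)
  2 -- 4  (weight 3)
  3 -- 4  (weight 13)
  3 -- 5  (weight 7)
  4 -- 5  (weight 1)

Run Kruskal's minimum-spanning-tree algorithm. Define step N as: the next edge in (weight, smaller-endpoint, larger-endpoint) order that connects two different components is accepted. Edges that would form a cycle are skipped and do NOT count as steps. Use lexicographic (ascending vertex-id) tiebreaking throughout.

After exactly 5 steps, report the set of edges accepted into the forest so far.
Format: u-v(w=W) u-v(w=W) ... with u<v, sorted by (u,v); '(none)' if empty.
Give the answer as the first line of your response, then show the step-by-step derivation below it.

0-2(w=3) 1-5(w=8) 2-3(w=2) 2-4(w=3) 4-5(w=1)

step 1: add edge 4-5 (w=1); MST = {4-5(w=1)}
step 2: add edge 2-3 (w=2); MST = {2-3(w=2) 4-5(w=1)}
step 3: add edge 0-2 (w=3); MST = {0-2(w=3) 2-3(w=2) 4-5(w=1)}
step 4: add edge 2-4 (w=3); MST = {0-2(w=3) 2-3(w=2) 2-4(w=3) 4-5(w=1)}
step 5: add edge 1-5 (w=8); MST = {0-2(w=3) 1-5(w=8) 2-3(w=2) 2-4(w=3) 4-5(w=1)}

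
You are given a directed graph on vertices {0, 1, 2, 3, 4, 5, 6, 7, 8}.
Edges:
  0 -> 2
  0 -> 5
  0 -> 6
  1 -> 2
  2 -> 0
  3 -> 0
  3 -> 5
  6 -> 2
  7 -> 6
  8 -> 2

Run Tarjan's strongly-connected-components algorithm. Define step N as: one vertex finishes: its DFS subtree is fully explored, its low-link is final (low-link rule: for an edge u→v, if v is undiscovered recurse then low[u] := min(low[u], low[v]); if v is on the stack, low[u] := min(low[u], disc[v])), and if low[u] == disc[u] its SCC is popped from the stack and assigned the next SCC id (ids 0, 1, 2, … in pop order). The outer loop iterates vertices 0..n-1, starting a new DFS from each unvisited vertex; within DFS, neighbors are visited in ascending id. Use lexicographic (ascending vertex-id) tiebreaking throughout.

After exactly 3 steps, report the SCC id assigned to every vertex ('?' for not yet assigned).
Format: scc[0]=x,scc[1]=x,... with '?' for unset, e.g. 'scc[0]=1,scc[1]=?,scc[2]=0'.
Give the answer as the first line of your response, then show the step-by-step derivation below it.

scc[0]=?,scc[1]=?,scc[2]=?,scc[3]=?,scc[4]=?,scc[5]=0,scc[6]=?,scc[7]=?,scc[8]=?

step 1: low=(low[0]=0,low[1]=?,low[2]=0,low[3]=?,low[4]=?,low[5]=?,low[6]=?,low[7]=?,low[8]=?); scc=(scc[0]=?,scc[1]=?,scc[2]=?,scc[3]=?,scc[4]=?,scc[5]=?,scc[6]=?,scc[7]=?,scc[8]=?)
step 2: low=(low[0]=0,low[1]=?,low[2]=0,low[3]=?,low[4]=?,low[5]=2,low[6]=?,low[7]=?,low[8]=?); scc=(scc[0]=?,scc[1]=?,scc[2]=?,scc[3]=?,scc[4]=?,scc[5]=0,scc[6]=?,scc[7]=?,scc[8]=?)
step 3: low=(low[0]=0,low[1]=?,low[2]=0,low[3]=?,low[4]=?,low[5]=2,low[6]=1,low[7]=?,low[8]=?); scc=(scc[0]=?,scc[1]=?,scc[2]=?,scc[3]=?,scc[4]=?,scc[5]=0,scc[6]=?,scc[7]=?,scc[8]=?)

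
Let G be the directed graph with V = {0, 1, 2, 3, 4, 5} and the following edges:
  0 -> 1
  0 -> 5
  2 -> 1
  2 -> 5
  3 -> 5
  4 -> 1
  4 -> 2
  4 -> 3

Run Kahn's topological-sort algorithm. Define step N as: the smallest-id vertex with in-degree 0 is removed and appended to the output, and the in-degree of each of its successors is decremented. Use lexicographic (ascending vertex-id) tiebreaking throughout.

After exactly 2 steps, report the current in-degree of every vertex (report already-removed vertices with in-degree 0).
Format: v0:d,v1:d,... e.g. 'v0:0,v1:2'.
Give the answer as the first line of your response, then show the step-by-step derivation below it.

v0:0,v1:1,v2:0,v3:0,v4:0,v5:2

step 1: output 0; order=[0]; indeg=(0,2,1,1,0,2)
step 2: output 4; order=[0,4]; indeg=(0,1,0,0,0,2)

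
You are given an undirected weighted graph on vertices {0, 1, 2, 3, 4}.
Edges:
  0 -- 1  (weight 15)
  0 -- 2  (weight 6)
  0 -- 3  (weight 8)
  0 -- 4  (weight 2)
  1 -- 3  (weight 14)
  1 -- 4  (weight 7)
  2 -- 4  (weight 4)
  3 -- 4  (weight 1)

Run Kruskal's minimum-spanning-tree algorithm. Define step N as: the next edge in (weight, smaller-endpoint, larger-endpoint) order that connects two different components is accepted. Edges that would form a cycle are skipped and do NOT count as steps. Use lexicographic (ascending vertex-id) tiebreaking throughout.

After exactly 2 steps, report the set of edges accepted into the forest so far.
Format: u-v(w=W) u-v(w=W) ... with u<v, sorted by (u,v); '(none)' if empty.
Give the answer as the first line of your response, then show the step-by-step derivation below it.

0-4(w=2) 3-4(w=1)

step 1: add edge 3-4 (w=1); MST = {3-4(w=1)}
step 2: add edge 0-4 (w=2); MST = {0-4(w=2) 3-4(w=1)}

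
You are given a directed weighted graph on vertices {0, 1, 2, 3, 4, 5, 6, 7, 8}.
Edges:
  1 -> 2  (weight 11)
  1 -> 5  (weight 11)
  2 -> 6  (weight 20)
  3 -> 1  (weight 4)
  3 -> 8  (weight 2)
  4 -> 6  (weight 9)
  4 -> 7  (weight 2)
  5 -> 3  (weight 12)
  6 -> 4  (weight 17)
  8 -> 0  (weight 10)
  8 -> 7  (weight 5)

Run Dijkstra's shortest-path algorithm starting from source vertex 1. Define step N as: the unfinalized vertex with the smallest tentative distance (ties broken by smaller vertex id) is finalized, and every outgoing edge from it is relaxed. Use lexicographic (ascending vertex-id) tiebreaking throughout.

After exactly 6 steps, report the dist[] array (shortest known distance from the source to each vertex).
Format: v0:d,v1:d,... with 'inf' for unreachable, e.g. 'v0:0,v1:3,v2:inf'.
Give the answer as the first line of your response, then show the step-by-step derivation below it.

v0:35,v1:0,v2:11,v3:23,v4:inf,v5:11,v6:31,v7:30,v8:25

step 1: dist = v0:inf,v1:0,v2:11,v3:inf,v4:inf,v5:11,v6:inf,v7:inf,v8:inf
step 2: dist = v0:inf,v1:0,v2:11,v3:inf,v4:inf,v5:11,v6:31,v7:inf,v8:inf
step 3: dist = v0:inf,v1:0,v2:11,v3:23,v4:inf,v5:11,v6:31,v7:inf,v8:inf
step 4: dist = v0:inf,v1:0,v2:11,v3:23,v4:inf,v5:11,v6:31,v7:inf,v8:25
step 5: dist = v0:35,v1:0,v2:11,v3:23,v4:inf,v5:11,v6:31,v7:30,v8:25
step 6: dist = v0:35,v1:0,v2:11,v3:23,v4:inf,v5:11,v6:31,v7:30,v8:25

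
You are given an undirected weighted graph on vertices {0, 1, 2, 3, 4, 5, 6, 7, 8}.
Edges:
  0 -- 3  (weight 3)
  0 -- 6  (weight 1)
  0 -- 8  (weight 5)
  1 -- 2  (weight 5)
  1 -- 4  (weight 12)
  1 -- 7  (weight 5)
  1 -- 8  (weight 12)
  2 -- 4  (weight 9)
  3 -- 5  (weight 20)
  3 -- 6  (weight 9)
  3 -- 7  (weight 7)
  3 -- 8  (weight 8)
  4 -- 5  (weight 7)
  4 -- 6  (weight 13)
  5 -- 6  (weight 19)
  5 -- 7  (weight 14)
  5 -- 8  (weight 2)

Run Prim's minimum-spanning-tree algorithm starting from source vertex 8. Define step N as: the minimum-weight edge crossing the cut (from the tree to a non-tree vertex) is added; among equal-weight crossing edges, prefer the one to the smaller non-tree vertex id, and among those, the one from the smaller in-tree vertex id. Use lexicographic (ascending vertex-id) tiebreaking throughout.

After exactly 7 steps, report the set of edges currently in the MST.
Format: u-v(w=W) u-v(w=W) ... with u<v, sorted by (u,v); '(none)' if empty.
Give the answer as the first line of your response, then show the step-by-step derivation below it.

0-3(w=3) 0-6(w=1) 0-8(w=5) 1-7(w=5) 3-7(w=7) 4-5(w=7) 5-8(w=2)

step 1: add edge 5-8 (w=2); MST = {5-8(w=2)}
step 2: add edge 0-8 (w=5); MST = {0-8(w=5) 5-8(w=2)}
step 3: add edge 0-6 (w=1); MST = {0-6(w=1) 0-8(w=5) 5-8(w=2)}
step 4: add edge 0-3 (w=3); MST = {0-3(w=3) 0-6(w=1) 0-8(w=5) 5-8(w=2)}
step 5: add edge 4-5 (w=7); MST = {0-3(w=3) 0-6(w=1) 0-8(w=5) 4-5(w=7) 5-8(w=2)}
step 6: add edge 3-7 (w=7); MST = {0-3(w=3) 0-6(w=1) 0-8(w=5) 3-7(w=7) 4-5(w=7) 5-8(w=2)}
step 7: add edge 1-7 (w=5); MST = {0-3(w=3) 0-6(w=1) 0-8(w=5) 1-7(w=5) 3-7(w=7) 4-5(w=7) 5-8(w=2)}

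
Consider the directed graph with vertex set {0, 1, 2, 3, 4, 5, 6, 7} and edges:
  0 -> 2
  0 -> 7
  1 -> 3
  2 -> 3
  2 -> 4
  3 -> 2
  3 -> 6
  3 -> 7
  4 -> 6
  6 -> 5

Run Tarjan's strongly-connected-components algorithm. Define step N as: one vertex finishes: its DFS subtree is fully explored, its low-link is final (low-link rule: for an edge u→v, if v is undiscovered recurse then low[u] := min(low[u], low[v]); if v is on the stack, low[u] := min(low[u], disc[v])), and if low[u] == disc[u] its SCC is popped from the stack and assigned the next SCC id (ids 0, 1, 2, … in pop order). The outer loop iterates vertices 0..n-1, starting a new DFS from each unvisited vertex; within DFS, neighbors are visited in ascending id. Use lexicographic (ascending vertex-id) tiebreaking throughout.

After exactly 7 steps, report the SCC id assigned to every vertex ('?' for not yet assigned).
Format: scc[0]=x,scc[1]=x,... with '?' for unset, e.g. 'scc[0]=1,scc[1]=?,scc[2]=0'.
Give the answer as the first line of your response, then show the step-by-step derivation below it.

scc[0]=5,scc[1]=?,scc[2]=4,scc[3]=4,scc[4]=3,scc[5]=0,scc[6]=1,scc[7]=2

step 1: low=(low[0]=0,low[1]=?,low[2]=1,low[3]=1,low[4]=?,low[5]=4,low[6]=3,low[7]=?); scc=(scc[0]=?,scc[1]=?,scc[2]=?,scc[3]=?,scc[4]=?,scc[5]=0,scc[6]=?,scc[7]=?)
step 2: low=(low[0]=0,low[1]=?,low[2]=1,low[3]=1,low[4]=?,low[5]=4,low[6]=3,low[7]=?); scc=(scc[0]=?,scc[1]=?,scc[2]=?,scc[3]=?,scc[4]=?,scc[5]=0,scc[6]=1,scc[7]=?)
step 3: low=(low[0]=0,low[1]=?,low[2]=1,low[3]=1,low[4]=?,low[5]=4,low[6]=3,low[7]=5); scc=(scc[0]=?,scc[1]=?,scc[2]=?,scc[3]=?,scc[4]=?,scc[5]=0,scc[6]=1,scc[7]=2)
step 4: low=(low[0]=0,low[1]=?,low[2]=1,low[3]=1,low[4]=?,low[5]=4,low[6]=3,low[7]=5); scc=(scc[0]=?,scc[1]=?,scc[2]=?,scc[3]=?,scc[4]=?,scc[5]=0,scc[6]=1,scc[7]=2)
step 5: low=(low[0]=0,low[1]=?,low[2]=1,low[3]=1,low[4]=6,low[5]=4,low[6]=3,low[7]=5); scc=(scc[0]=?,scc[1]=?,scc[2]=?,scc[3]=?,scc[4]=3,scc[5]=0,scc[6]=1,scc[7]=2)
step 6: low=(low[0]=0,low[1]=?,low[2]=1,low[3]=1,low[4]=6,low[5]=4,low[6]=3,low[7]=5); scc=(scc[0]=?,scc[1]=?,scc[2]=4,scc[3]=4,scc[4]=3,scc[5]=0,scc[6]=1,scc[7]=2)
step 7: low=(low[0]=0,low[1]=?,low[2]=1,low[3]=1,low[4]=6,low[5]=4,low[6]=3,low[7]=5); scc=(scc[0]=5,scc[1]=?,scc[2]=4,scc[3]=4,scc[4]=3,scc[5]=0,scc[6]=1,scc[7]=2)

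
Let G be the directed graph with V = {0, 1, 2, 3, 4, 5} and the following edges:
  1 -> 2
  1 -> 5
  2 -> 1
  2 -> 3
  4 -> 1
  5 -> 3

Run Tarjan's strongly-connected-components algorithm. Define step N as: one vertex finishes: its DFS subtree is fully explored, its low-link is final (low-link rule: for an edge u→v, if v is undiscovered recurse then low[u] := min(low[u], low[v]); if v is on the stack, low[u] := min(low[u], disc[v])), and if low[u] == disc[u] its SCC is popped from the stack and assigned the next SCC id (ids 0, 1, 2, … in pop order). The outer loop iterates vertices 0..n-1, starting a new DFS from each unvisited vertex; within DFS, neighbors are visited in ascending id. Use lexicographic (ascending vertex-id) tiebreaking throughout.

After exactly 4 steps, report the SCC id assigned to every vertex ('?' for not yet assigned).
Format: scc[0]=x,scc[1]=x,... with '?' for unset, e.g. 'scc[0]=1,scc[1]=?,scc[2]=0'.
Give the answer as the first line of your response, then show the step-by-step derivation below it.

scc[0]=0,scc[1]=?,scc[2]=?,scc[3]=1,scc[4]=?,scc[5]=2

step 1: low=(low[0]=0,low[1]=?,low[2]=?,low[3]=?,low[4]=?,low[5]=?); scc=(scc[0]=0,scc[1]=?,scc[2]=?,scc[3]=?,scc[4]=?,scc[5]=?)
step 2: low=(low[0]=0,low[1]=1,low[2]=1,low[3]=3,low[4]=?,low[5]=?); scc=(scc[0]=0,scc[1]=?,scc[2]=?,scc[3]=1,scc[4]=?,scc[5]=?)
step 3: low=(low[0]=0,low[1]=1,low[2]=1,low[3]=3,low[4]=?,low[5]=?); scc=(scc[0]=0,scc[1]=?,scc[2]=?,scc[3]=1,scc[4]=?,scc[5]=?)
step 4: low=(low[0]=0,low[1]=1,low[2]=1,low[3]=3,low[4]=?,low[5]=4); scc=(scc[0]=0,scc[1]=?,scc[2]=?,scc[3]=1,scc[4]=?,scc[5]=2)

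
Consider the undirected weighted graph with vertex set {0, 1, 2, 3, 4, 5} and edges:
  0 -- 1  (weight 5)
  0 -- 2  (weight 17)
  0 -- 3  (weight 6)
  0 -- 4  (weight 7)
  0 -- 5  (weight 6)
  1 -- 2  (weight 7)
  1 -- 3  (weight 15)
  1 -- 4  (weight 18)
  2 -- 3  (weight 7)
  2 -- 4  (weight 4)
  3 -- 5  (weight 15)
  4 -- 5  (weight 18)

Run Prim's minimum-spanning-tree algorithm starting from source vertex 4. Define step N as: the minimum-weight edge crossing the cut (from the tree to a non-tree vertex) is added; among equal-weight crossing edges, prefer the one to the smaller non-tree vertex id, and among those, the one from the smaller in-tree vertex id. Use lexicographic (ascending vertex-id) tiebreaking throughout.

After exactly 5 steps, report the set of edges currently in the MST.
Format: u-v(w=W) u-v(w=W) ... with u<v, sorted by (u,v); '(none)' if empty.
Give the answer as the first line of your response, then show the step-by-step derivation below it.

0-1(w=5) 0-3(w=6) 0-4(w=7) 0-5(w=6) 2-4(w=4)

step 1: add edge 2-4 (w=4); MST = {2-4(w=4)}
step 2: add edge 0-4 (w=7); MST = {0-4(w=7) 2-4(w=4)}
step 3: add edge 0-1 (w=5); MST = {0-1(w=5) 0-4(w=7) 2-4(w=4)}
step 4: add edge 0-3 (w=6); MST = {0-1(w=5) 0-3(w=6) 0-4(w=7) 2-4(w=4)}
step 5: add edge 0-5 (w=6); MST = {0-1(w=5) 0-3(w=6) 0-4(w=7) 0-5(w=6) 2-4(w=4)}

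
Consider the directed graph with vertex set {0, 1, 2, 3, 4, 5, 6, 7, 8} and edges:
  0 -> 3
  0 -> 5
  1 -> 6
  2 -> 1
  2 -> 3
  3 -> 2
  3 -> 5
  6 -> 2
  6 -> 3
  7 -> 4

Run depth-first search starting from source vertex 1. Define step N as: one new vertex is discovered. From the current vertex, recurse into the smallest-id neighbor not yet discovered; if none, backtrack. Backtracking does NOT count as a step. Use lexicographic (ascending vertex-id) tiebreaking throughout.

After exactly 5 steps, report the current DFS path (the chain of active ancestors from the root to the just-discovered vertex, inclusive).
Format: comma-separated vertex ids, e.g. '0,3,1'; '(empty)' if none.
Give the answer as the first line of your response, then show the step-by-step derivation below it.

1,6,2,3,5

step 1: discover 1; path=1; order=1
step 2: discover 6; path=1>6; order=1,6
step 3: discover 2; path=1>6>2; order=1,6,2
step 4: discover 3; path=1>6>2>3; order=1,6,2,3
step 5: discover 5; path=1>6>2>3>5; order=1,6,2,3,5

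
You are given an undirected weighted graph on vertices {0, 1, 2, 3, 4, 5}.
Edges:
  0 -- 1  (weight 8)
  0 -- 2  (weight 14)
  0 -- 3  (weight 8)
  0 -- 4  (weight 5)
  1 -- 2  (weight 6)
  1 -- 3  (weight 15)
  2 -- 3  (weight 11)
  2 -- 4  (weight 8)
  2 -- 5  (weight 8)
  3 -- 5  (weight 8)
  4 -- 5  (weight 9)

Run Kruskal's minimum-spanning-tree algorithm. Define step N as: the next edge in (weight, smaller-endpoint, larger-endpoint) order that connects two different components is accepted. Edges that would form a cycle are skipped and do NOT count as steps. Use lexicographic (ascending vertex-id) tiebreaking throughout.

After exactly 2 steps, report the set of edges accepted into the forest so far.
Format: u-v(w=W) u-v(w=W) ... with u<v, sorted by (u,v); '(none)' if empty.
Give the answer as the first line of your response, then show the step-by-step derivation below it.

0-4(w=5) 1-2(w=6)

step 1: add edge 0-4 (w=5); MST = {0-4(w=5)}
step 2: add edge 1-2 (w=6); MST = {0-4(w=5) 1-2(w=6)}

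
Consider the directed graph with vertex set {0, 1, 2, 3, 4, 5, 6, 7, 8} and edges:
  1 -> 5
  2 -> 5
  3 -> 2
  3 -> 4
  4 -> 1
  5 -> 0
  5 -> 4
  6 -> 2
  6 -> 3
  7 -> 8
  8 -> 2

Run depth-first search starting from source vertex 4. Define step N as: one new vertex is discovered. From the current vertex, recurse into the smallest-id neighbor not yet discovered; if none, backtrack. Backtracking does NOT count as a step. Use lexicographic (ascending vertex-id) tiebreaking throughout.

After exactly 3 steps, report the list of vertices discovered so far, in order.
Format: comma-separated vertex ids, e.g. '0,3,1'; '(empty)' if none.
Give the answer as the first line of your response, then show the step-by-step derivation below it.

4,1,5

step 1: discover 4; path=4; order=4
step 2: discover 1; path=4>1; order=4,1
step 3: discover 5; path=4>1>5; order=4,1,5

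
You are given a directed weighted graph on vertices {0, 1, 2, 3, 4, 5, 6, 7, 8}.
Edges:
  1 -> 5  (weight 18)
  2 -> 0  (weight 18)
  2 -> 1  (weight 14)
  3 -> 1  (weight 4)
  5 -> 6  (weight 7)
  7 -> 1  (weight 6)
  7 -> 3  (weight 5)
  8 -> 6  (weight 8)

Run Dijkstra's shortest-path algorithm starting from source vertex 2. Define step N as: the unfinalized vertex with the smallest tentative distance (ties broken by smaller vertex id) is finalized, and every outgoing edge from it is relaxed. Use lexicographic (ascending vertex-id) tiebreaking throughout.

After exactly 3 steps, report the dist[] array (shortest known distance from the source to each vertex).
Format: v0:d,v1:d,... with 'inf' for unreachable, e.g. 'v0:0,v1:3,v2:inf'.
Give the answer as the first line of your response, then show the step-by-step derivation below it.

v0:18,v1:14,v2:0,v3:inf,v4:inf,v5:32,v6:inf,v7:inf,v8:inf

step 1: dist = v0:18,v1:14,v2:0,v3:inf,v4:inf,v5:inf,v6:inf,v7:inf,v8:inf
step 2: dist = v0:18,v1:14,v2:0,v3:inf,v4:inf,v5:32,v6:inf,v7:inf,v8:inf
step 3: dist = v0:18,v1:14,v2:0,v3:inf,v4:inf,v5:32,v6:inf,v7:inf,v8:inf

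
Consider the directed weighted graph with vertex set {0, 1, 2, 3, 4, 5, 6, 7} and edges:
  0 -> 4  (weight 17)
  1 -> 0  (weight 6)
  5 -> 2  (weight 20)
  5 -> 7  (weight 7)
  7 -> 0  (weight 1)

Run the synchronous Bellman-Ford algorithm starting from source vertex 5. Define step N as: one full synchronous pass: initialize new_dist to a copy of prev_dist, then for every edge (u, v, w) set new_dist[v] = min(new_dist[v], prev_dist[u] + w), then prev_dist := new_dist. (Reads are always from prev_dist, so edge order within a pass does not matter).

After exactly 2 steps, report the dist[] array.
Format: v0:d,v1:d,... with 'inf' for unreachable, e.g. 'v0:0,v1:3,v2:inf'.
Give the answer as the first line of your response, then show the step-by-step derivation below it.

v0:8,v1:inf,v2:20,v3:inf,v4:inf,v5:0,v6:inf,v7:7

step 1: dist = v0:inf,v1:inf,v2:20,v3:inf,v4:inf,v5:0,v6:inf,v7:7
step 2: dist = v0:8,v1:inf,v2:20,v3:inf,v4:inf,v5:0,v6:inf,v7:7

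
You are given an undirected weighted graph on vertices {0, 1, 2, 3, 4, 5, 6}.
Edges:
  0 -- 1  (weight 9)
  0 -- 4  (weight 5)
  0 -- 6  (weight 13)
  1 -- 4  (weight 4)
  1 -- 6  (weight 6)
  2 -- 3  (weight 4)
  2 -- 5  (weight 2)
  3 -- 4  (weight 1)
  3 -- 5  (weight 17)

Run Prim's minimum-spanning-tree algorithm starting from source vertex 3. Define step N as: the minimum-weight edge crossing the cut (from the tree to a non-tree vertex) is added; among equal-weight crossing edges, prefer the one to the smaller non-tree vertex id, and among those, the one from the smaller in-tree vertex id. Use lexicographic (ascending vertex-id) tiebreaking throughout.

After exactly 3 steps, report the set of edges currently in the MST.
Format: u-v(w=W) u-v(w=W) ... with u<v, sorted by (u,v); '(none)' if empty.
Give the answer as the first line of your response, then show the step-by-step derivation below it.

1-4(w=4) 2-3(w=4) 3-4(w=1)

step 1: add edge 3-4 (w=1); MST = {3-4(w=1)}
step 2: add edge 1-4 (w=4); MST = {1-4(w=4) 3-4(w=1)}
step 3: add edge 2-3 (w=4); MST = {1-4(w=4) 2-3(w=4) 3-4(w=1)}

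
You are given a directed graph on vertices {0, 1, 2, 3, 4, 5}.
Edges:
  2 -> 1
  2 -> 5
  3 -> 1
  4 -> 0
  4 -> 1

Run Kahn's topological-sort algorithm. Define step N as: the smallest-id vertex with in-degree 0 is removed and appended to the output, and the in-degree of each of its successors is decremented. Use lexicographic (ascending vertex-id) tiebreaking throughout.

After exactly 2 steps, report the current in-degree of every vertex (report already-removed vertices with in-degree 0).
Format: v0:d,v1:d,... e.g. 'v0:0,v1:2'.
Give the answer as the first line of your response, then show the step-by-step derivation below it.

v0:1,v1:1,v2:0,v3:0,v4:0,v5:0

step 1: output 2; order=[2]; indeg=(1,2,0,0,0,0)
step 2: output 3; order=[2,3]; indeg=(1,1,0,0,0,0)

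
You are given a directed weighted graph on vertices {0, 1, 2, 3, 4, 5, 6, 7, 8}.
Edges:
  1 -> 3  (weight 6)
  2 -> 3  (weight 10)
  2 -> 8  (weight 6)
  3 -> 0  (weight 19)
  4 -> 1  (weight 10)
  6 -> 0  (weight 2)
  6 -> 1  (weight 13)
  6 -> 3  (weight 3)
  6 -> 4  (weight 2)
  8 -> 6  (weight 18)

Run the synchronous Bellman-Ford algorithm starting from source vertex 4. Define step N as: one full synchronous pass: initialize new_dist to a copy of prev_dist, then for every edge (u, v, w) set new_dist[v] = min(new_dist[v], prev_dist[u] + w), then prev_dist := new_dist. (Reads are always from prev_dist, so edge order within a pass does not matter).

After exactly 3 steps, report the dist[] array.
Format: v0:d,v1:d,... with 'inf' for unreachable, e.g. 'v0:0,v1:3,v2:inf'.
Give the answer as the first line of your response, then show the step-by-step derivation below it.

v0:35,v1:10,v2:inf,v3:16,v4:0,v5:inf,v6:inf,v7:inf,v8:inf

step 1: dist = v0:inf,v1:10,v2:inf,v3:inf,v4:0,v5:inf,v6:inf,v7:inf,v8:inf
step 2: dist = v0:inf,v1:10,v2:inf,v3:16,v4:0,v5:inf,v6:inf,v7:inf,v8:inf
step 3: dist = v0:35,v1:10,v2:inf,v3:16,v4:0,v5:inf,v6:inf,v7:inf,v8:inf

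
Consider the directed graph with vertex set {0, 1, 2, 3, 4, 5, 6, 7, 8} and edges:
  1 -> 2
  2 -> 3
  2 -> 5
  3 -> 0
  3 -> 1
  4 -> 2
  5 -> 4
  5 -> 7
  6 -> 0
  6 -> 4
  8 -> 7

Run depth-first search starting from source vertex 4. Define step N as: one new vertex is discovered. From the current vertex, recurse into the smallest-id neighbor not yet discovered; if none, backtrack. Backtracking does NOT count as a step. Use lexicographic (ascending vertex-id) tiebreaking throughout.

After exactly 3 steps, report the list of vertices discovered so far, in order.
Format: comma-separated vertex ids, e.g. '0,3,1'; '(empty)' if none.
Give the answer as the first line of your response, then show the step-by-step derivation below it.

4,2,3

step 1: discover 4; path=4; order=4
step 2: discover 2; path=4>2; order=4,2
step 3: discover 3; path=4>2>3; order=4,2,3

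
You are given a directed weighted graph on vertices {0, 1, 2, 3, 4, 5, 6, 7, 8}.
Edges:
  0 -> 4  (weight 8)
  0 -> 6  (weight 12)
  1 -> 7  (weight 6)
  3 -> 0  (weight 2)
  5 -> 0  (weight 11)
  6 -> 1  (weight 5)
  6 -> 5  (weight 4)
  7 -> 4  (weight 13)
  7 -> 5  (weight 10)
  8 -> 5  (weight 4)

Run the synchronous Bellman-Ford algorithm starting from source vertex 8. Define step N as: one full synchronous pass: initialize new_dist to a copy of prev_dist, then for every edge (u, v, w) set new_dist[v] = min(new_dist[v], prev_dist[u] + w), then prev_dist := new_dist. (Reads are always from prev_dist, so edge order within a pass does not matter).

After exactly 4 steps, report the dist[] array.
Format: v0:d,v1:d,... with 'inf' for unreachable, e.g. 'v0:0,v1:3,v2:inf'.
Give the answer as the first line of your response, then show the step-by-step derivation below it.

v0:15,v1:32,v2:inf,v3:inf,v4:23,v5:4,v6:27,v7:inf,v8:0

step 1: dist = v0:inf,v1:inf,v2:inf,v3:inf,v4:inf,v5:4,v6:inf,v7:inf,v8:0
step 2: dist = v0:15,v1:inf,v2:inf,v3:inf,v4:inf,v5:4,v6:inf,v7:inf,v8:0
step 3: dist = v0:15,v1:inf,v2:inf,v3:inf,v4:23,v5:4,v6:27,v7:inf,v8:0
step 4: dist = v0:15,v1:32,v2:inf,v3:inf,v4:23,v5:4,v6:27,v7:inf,v8:0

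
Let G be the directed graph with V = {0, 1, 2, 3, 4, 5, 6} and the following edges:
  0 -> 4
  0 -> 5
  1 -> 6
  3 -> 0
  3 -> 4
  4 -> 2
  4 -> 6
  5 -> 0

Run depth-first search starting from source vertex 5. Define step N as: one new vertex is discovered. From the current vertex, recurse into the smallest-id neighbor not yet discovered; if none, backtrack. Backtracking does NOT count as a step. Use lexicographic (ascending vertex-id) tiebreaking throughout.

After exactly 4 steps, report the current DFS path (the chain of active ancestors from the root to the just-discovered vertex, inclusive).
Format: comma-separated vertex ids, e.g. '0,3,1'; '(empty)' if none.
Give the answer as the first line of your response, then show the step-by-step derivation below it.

5,0,4,2

step 1: discover 5; path=5; order=5
step 2: discover 0; path=5>0; order=5,0
step 3: discover 4; path=5>0>4; order=5,0,4
step 4: discover 2; path=5>0>4>2; order=5,0,4,2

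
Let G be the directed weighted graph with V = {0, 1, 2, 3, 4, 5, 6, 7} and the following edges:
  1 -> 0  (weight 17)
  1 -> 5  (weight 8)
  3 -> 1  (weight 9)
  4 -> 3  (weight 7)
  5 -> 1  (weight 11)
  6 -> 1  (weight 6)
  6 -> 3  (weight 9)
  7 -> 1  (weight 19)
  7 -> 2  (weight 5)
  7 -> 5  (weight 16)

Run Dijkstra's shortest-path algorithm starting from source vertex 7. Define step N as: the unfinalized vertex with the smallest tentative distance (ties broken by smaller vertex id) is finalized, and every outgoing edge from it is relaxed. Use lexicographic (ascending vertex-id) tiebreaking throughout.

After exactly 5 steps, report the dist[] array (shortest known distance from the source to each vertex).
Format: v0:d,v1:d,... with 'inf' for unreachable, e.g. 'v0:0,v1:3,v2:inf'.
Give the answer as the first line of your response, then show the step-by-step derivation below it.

v0:36,v1:19,v2:5,v3:inf,v4:inf,v5:16,v6:inf,v7:0

step 1: dist = v0:inf,v1:19,v2:5,v3:inf,v4:inf,v5:16,v6:inf,v7:0
step 2: dist = v0:inf,v1:19,v2:5,v3:inf,v4:inf,v5:16,v6:inf,v7:0
step 3: dist = v0:inf,v1:19,v2:5,v3:inf,v4:inf,v5:16,v6:inf,v7:0
step 4: dist = v0:36,v1:19,v2:5,v3:inf,v4:inf,v5:16,v6:inf,v7:0
step 5: dist = v0:36,v1:19,v2:5,v3:inf,v4:inf,v5:16,v6:inf,v7:0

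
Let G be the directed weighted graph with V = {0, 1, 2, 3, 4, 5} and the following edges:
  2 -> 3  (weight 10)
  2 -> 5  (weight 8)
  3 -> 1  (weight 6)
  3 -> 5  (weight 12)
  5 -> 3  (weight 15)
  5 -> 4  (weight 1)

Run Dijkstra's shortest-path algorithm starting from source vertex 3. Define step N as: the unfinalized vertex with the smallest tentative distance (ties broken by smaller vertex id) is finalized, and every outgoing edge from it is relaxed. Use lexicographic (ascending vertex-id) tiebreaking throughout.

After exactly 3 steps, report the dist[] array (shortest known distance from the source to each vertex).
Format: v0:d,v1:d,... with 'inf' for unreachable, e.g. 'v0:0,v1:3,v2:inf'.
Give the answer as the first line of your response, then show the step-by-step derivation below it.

v0:inf,v1:6,v2:inf,v3:0,v4:13,v5:12

step 1: dist = v0:inf,v1:6,v2:inf,v3:0,v4:inf,v5:12
step 2: dist = v0:inf,v1:6,v2:inf,v3:0,v4:inf,v5:12
step 3: dist = v0:inf,v1:6,v2:inf,v3:0,v4:13,v5:12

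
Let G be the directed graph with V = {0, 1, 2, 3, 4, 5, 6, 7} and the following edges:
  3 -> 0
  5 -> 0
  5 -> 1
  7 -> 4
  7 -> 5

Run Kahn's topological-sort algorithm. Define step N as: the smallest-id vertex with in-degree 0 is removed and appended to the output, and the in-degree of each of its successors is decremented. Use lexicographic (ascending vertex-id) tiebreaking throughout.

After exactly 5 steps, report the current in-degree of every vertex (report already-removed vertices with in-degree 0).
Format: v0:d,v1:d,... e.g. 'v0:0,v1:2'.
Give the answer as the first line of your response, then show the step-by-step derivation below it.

v0:1,v1:1,v2:0,v3:0,v4:0,v5:0,v6:0,v7:0

step 1: output 2; order=[2]; indeg=(2,1,0,0,1,1,0,0)
step 2: output 3; order=[2,3]; indeg=(1,1,0,0,1,1,0,0)
step 3: output 6; order=[2,3,6]; indeg=(1,1,0,0,1,1,0,0)
step 4: output 7; order=[2,3,6,7]; indeg=(1,1,0,0,0,0,0,0)
step 5: output 4; order=[2,3,6,7,4]; indeg=(1,1,0,0,0,0,0,0)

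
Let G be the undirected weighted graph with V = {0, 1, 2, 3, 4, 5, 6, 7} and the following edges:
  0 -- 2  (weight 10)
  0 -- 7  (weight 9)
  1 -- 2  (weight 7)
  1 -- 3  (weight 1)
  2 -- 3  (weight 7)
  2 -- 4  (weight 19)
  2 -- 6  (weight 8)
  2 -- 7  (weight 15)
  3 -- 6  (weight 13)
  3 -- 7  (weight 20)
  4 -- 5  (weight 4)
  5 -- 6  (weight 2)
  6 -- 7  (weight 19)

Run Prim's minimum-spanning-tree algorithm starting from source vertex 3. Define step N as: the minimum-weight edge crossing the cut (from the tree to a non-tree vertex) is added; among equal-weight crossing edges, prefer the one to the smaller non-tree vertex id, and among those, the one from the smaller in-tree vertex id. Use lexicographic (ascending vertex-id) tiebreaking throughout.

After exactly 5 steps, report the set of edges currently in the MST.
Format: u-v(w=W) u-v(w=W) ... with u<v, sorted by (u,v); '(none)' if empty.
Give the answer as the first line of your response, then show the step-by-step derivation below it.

1-2(w=7) 1-3(w=1) 2-6(w=8) 4-5(w=4) 5-6(w=2)

step 1: add edge 1-3 (w=1); MST = {1-3(w=1)}
step 2: add edge 1-2 (w=7); MST = {1-2(w=7) 1-3(w=1)}
step 3: add edge 2-6 (w=8); MST = {1-2(w=7) 1-3(w=1) 2-6(w=8)}
step 4: add edge 5-6 (w=2); MST = {1-2(w=7) 1-3(w=1) 2-6(w=8) 5-6(w=2)}
step 5: add edge 4-5 (w=4); MST = {1-2(w=7) 1-3(w=1) 2-6(w=8) 4-5(w=4) 5-6(w=2)}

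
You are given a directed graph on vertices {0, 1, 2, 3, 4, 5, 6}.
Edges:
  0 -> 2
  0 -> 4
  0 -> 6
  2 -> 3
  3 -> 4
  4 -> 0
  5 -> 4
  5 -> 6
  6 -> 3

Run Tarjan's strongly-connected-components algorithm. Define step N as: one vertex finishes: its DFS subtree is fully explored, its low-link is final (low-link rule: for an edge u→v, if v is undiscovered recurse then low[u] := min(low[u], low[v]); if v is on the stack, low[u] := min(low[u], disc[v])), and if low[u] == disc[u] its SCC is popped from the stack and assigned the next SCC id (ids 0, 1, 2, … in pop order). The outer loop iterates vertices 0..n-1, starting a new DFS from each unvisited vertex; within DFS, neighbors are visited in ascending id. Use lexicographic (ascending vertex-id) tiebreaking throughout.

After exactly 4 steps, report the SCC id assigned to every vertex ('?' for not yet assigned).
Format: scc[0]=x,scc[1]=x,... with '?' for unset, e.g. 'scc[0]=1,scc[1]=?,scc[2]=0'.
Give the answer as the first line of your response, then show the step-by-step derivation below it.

scc[0]=?,scc[1]=?,scc[2]=?,scc[3]=?,scc[4]=?,scc[5]=?,scc[6]=?

step 1: low=(low[0]=0,low[1]=?,low[2]=1,low[3]=2,low[4]=0,low[5]=?,low[6]=?); scc=(scc[0]=?,scc[1]=?,scc[2]=?,scc[3]=?,scc[4]=?,scc[5]=?,scc[6]=?)
step 2: low=(low[0]=0,low[1]=?,low[2]=1,low[3]=0,low[4]=0,low[5]=?,low[6]=?); scc=(scc[0]=?,scc[1]=?,scc[2]=?,scc[3]=?,scc[4]=?,scc[5]=?,scc[6]=?)
step 3: low=(low[0]=0,low[1]=?,low[2]=0,low[3]=0,low[4]=0,low[5]=?,low[6]=?); scc=(scc[0]=?,scc[1]=?,scc[2]=?,scc[3]=?,scc[4]=?,scc[5]=?,scc[6]=?)
step 4: low=(low[0]=0,low[1]=?,low[2]=0,low[3]=0,low[4]=0,low[5]=?,low[6]=2); scc=(scc[0]=?,scc[1]=?,scc[2]=?,scc[3]=?,scc[4]=?,scc[5]=?,scc[6]=?)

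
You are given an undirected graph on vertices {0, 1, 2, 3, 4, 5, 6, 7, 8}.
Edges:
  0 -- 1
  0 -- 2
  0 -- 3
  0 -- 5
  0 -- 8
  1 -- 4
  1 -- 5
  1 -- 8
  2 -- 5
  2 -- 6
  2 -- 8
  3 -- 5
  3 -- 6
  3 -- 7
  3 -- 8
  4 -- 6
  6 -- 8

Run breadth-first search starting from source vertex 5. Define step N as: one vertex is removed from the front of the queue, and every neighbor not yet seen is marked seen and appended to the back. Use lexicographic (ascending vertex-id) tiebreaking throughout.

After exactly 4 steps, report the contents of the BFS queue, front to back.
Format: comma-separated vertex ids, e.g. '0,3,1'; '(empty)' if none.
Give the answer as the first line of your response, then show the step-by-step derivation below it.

3,8,4,6

step 1: dequeue 5; queue=[0,1,2,3]; order=5
step 2: dequeue 0; queue=[1,2,3,8]; order=5,0
step 3: dequeue 1; queue=[2,3,8,4]; order=5,0,1
step 4: dequeue 2; queue=[3,8,4,6]; order=5,0,1,2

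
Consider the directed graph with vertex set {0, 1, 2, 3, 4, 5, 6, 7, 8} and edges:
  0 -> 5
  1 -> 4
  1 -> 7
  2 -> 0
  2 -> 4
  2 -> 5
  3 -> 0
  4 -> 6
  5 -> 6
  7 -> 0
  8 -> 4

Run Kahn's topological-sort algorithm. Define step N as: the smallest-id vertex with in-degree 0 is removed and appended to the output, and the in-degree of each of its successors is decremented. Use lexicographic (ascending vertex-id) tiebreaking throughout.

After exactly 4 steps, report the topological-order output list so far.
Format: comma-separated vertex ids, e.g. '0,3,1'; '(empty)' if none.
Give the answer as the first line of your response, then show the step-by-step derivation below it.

1,2,3,7

step 1: output 1; order=[1]; indeg=(3,0,0,0,2,2,2,0,0)
step 2: output 2; order=[1,2]; indeg=(2,0,0,0,1,1,2,0,0)
step 3: output 3; order=[1,2,3]; indeg=(1,0,0,0,1,1,2,0,0)
step 4: output 7; order=[1,2,3,7]; indeg=(0,0,0,0,1,1,2,0,0)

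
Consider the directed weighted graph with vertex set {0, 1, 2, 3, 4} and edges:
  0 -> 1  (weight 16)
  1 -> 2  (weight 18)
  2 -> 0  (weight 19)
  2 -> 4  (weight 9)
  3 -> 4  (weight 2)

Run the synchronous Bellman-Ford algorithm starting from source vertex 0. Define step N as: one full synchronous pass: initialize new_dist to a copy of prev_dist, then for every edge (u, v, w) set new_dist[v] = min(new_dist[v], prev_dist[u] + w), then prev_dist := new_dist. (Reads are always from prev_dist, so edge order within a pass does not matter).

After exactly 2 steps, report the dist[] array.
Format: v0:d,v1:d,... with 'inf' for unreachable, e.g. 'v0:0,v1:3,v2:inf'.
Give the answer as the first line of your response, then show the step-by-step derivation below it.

v0:0,v1:16,v2:34,v3:inf,v4:inf

step 1: dist = v0:0,v1:16,v2:inf,v3:inf,v4:inf
step 2: dist = v0:0,v1:16,v2:34,v3:inf,v4:inf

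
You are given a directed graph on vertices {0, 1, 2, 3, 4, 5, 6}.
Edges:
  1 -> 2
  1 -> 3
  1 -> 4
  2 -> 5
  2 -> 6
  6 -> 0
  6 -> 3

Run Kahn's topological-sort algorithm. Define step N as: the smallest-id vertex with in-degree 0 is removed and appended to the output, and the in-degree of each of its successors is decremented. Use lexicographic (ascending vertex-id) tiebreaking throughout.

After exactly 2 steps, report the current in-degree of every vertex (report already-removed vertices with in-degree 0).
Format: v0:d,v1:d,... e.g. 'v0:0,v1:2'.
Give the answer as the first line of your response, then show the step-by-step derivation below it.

v0:1,v1:0,v2:0,v3:1,v4:0,v5:0,v6:0

step 1: output 1; order=[1]; indeg=(1,0,0,1,0,1,1)
step 2: output 2; order=[1,2]; indeg=(1,0,0,1,0,0,0)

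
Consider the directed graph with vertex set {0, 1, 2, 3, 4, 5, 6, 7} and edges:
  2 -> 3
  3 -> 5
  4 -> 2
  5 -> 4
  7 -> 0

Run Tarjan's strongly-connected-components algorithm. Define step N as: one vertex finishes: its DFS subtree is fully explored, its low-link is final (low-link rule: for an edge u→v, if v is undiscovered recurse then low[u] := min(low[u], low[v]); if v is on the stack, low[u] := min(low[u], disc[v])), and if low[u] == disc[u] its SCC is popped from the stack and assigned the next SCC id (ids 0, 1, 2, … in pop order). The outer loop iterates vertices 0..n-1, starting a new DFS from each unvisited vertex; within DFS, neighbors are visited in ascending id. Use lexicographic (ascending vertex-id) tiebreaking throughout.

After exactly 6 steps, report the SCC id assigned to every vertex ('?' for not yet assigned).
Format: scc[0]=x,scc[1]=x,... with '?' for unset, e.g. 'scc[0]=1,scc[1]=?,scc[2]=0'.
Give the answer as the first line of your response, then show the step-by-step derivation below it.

scc[0]=0,scc[1]=1,scc[2]=2,scc[3]=2,scc[4]=2,scc[5]=2,scc[6]=?,scc[7]=?

step 1: low=(low[0]=0,low[1]=?,low[2]=?,low[3]=?,low[4]=?,low[5]=?,low[6]=?,low[7]=?); scc=(scc[0]=0,scc[1]=?,scc[2]=?,scc[3]=?,scc[4]=?,scc[5]=?,scc[6]=?,scc[7]=?)
step 2: low=(low[0]=0,low[1]=1,low[2]=?,low[3]=?,low[4]=?,low[5]=?,low[6]=?,low[7]=?); scc=(scc[0]=0,scc[1]=1,scc[2]=?,scc[3]=?,scc[4]=?,scc[5]=?,scc[6]=?,scc[7]=?)
step 3: low=(low[0]=0,low[1]=1,low[2]=2,low[3]=3,low[4]=2,low[5]=4,low[6]=?,low[7]=?); scc=(scc[0]=0,scc[1]=1,scc[2]=?,scc[3]=?,scc[4]=?,scc[5]=?,scc[6]=?,scc[7]=?)
step 4: low=(low[0]=0,low[1]=1,low[2]=2,low[3]=3,low[4]=2,low[5]=2,low[6]=?,low[7]=?); scc=(scc[0]=0,scc[1]=1,scc[2]=?,scc[3]=?,scc[4]=?,scc[5]=?,scc[6]=?,scc[7]=?)
step 5: low=(low[0]=0,low[1]=1,low[2]=2,low[3]=2,low[4]=2,low[5]=2,low[6]=?,low[7]=?); scc=(scc[0]=0,scc[1]=1,scc[2]=?,scc[3]=?,scc[4]=?,scc[5]=?,scc[6]=?,scc[7]=?)
step 6: low=(low[0]=0,low[1]=1,low[2]=2,low[3]=2,low[4]=2,low[5]=2,low[6]=?,low[7]=?); scc=(scc[0]=0,scc[1]=1,scc[2]=2,scc[3]=2,scc[4]=2,scc[5]=2,scc[6]=?,scc[7]=?)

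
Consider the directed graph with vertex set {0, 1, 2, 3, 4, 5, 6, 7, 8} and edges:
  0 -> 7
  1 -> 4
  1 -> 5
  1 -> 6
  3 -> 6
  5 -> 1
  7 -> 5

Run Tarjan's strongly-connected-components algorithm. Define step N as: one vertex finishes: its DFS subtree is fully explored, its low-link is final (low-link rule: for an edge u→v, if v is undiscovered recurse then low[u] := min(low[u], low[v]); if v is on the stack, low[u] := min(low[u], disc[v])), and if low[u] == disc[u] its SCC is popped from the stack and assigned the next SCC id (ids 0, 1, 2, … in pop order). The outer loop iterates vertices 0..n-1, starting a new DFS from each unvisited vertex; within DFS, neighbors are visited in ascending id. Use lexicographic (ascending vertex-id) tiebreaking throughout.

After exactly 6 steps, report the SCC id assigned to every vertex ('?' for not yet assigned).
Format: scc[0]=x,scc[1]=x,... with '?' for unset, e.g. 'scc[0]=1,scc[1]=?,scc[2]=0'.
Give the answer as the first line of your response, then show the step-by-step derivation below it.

scc[0]=4,scc[1]=2,scc[2]=?,scc[3]=?,scc[4]=0,scc[5]=2,scc[6]=1,scc[7]=3,scc[8]=?

step 1: low=(low[0]=0,low[1]=3,low[2]=?,low[3]=?,low[4]=4,low[5]=2,low[6]=?,low[7]=1,low[8]=?); scc=(scc[0]=?,scc[1]=?,scc[2]=?,scc[3]=?,scc[4]=0,scc[5]=?,scc[6]=?,scc[7]=?,scc[8]=?)
step 2: low=(low[0]=0,low[1]=2,low[2]=?,low[3]=?,low[4]=4,low[5]=2,low[6]=5,low[7]=1,low[8]=?); scc=(scc[0]=?,scc[1]=?,scc[2]=?,scc[3]=?,scc[4]=0,scc[5]=?,scc[6]=1,scc[7]=?,scc[8]=?)
step 3: low=(low[0]=0,low[1]=2,low[2]=?,low[3]=?,low[4]=4,low[5]=2,low[6]=5,low[7]=1,low[8]=?); scc=(scc[0]=?,scc[1]=?,scc[2]=?,scc[3]=?,scc[4]=0,scc[5]=?,scc[6]=1,scc[7]=?,scc[8]=?)
step 4: low=(low[0]=0,low[1]=2,low[2]=?,low[3]=?,low[4]=4,low[5]=2,low[6]=5,low[7]=1,low[8]=?); scc=(scc[0]=?,scc[1]=2,scc[2]=?,scc[3]=?,scc[4]=0,scc[5]=2,scc[6]=1,scc[7]=?,scc[8]=?)
step 5: low=(low[0]=0,low[1]=2,low[2]=?,low[3]=?,low[4]=4,low[5]=2,low[6]=5,low[7]=1,low[8]=?); scc=(scc[0]=?,scc[1]=2,scc[2]=?,scc[3]=?,scc[4]=0,scc[5]=2,scc[6]=1,scc[7]=3,scc[8]=?)
step 6: low=(low[0]=0,low[1]=2,low[2]=?,low[3]=?,low[4]=4,low[5]=2,low[6]=5,low[7]=1,low[8]=?); scc=(scc[0]=4,scc[1]=2,scc[2]=?,scc[3]=?,scc[4]=0,scc[5]=2,scc[6]=1,scc[7]=3,scc[8]=?)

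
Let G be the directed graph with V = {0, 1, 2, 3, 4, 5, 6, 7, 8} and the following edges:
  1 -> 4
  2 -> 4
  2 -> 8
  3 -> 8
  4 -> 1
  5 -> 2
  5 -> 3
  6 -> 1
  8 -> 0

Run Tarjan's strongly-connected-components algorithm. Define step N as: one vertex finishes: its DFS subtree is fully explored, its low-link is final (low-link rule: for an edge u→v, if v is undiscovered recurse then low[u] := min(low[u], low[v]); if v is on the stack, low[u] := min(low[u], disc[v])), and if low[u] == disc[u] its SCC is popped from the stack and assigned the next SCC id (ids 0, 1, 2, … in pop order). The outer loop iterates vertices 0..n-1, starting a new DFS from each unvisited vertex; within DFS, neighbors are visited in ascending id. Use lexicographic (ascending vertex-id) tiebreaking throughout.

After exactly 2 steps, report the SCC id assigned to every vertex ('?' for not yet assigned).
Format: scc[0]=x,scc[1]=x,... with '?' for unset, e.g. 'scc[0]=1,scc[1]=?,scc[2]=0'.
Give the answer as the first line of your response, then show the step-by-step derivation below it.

scc[0]=0,scc[1]=?,scc[2]=?,scc[3]=?,scc[4]=?,scc[5]=?,scc[6]=?,scc[7]=?,scc[8]=?

step 1: low=(low[0]=0,low[1]=?,low[2]=?,low[3]=?,low[4]=?,low[5]=?,low[6]=?,low[7]=?,low[8]=?); scc=(scc[0]=0,scc[1]=?,scc[2]=?,scc[3]=?,scc[4]=?,scc[5]=?,scc[6]=?,scc[7]=?,scc[8]=?)
step 2: low=(low[0]=0,low[1]=1,low[2]=?,low[3]=?,low[4]=1,low[5]=?,low[6]=?,low[7]=?,low[8]=?); scc=(scc[0]=0,scc[1]=?,scc[2]=?,scc[3]=?,scc[4]=?,scc[5]=?,scc[6]=?,scc[7]=?,scc[8]=?)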